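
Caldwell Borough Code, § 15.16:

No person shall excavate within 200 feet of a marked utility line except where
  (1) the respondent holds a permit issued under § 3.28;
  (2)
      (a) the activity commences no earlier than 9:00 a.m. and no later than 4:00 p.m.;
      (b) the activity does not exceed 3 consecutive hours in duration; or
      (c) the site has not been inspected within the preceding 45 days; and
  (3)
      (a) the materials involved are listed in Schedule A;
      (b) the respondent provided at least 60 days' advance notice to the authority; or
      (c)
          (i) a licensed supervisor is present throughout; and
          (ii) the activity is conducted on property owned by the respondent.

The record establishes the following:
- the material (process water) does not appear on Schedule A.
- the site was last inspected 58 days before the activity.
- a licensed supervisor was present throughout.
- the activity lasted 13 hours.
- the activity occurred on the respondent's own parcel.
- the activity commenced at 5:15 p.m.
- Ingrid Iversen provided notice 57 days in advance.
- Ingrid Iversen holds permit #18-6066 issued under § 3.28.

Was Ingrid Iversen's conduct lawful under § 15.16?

(1) holds permit — holds.
(a) start within hours — not met.
(b) ≤ 3 hrs duration — not met.
(c) not (site inspected) — satisfied.
(2): F OR F OR T → true.
(a) Schedule A material — fails.
(b) ≥60 days' notice — not met.
(i) supervisor present — holds.
(ii) own property — satisfied.
So (c) is satisfied (T AND T).
(3): F OR F OR T → true.
So Overall is satisfied (T AND T AND T).

Yes — lawful.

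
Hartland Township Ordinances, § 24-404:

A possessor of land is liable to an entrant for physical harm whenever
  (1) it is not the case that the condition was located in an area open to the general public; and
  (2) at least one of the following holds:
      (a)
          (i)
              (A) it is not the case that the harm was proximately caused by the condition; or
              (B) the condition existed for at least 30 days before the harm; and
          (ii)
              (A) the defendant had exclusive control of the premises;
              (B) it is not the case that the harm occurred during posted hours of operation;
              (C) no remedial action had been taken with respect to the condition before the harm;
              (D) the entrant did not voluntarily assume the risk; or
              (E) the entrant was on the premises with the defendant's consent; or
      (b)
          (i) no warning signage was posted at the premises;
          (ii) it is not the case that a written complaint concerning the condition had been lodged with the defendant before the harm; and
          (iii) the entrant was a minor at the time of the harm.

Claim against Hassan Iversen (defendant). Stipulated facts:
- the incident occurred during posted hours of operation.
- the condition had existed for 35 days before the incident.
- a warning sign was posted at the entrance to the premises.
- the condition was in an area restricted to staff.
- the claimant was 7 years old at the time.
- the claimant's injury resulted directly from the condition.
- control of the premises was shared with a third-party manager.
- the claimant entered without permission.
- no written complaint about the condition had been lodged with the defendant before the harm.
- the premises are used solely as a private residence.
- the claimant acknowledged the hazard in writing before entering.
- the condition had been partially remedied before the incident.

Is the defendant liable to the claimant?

(1) not (public area) — satisfied.
(A) not (proximate cause) — fails.
(B) condition ≥30 days old — satisfied.
(i): F OR T → true.
(A) exclusive control — not met.
(B) not (during posted hours) — fails.
(C) no remedial action — not satisfied.
(D) no assumed risk — not met.
(E) consent to enter — not met.
So (ii) is not satisfied (F OR F OR F OR F OR F).
(a) = T AND F = false.
(i) no signage posted — not satisfied.
(ii) not (complaint lodged) — met.
(iii) entrant a minor — met.
(b) = F AND T AND T = false.
(2) = F OR F = false.
Overall = T AND F = false.

No — not liable.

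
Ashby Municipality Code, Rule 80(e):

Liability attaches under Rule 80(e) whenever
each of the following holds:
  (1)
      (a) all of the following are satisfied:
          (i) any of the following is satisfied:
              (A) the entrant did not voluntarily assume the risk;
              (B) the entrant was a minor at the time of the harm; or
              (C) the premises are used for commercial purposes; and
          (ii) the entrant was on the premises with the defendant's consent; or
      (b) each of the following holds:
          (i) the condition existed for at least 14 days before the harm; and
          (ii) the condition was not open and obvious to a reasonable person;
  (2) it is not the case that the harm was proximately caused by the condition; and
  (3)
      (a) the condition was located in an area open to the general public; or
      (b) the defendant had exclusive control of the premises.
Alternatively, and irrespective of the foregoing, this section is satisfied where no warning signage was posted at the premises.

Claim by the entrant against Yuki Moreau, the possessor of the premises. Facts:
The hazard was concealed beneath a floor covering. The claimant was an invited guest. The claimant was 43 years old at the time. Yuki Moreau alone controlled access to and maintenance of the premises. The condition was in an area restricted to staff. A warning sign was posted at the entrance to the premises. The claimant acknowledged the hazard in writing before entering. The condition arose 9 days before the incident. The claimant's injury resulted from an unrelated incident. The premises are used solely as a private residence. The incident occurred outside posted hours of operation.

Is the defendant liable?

(A) no assumed risk — not met.
(B) entrant a minor — not met.
(C) commercial use — not met.
(i) = F OR F OR F = false.
(ii) consent to enter — met.
So (a) is not satisfied (F AND T).
(i) condition ≥14 days old — not met.
(ii) not open/obvious — met.
(b): F AND T → false.
(1) = F OR F = false.
(2) not (proximate cause) — met.
(a) public area — not satisfied.
(b) exclusive control — holds.
So (3) is satisfied (F OR T).
Overall: F AND T AND T → false.
Exception (no signage posted) — not satisfied.
Result: main false OR exception false → false.

No — not liable.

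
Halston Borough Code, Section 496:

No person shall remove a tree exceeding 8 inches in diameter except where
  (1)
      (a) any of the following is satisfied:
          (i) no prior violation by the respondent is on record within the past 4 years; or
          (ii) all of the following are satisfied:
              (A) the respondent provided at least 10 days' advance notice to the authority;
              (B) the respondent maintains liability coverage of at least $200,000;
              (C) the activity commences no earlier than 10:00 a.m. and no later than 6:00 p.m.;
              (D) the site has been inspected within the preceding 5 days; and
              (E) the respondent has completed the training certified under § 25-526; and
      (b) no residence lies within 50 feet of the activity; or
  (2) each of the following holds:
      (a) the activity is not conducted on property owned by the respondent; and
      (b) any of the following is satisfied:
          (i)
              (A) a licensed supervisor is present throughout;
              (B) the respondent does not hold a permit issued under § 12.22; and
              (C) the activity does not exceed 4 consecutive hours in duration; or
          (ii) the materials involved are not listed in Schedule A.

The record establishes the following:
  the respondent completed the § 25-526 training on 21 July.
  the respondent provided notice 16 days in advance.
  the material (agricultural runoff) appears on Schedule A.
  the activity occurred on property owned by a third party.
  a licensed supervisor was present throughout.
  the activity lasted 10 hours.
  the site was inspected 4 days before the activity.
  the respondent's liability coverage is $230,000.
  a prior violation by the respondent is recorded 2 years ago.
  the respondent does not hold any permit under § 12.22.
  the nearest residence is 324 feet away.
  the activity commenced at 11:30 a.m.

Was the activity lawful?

(i) no prior violation — fails.
(A) ≥10 days' notice — met.
(B) coverage ≥ $200,000 — met.
(C) start within hours — met.
(D) site inspected — met.
(E) training certified — satisfied.
So (ii) is satisfied (T AND T AND T AND T AND T).
(a) = F OR T = true.
(b) no residence in 50 ft — holds.
(1) = T AND T = true.
(a) not (own property) — satisfied.
(A) supervisor present — met.
(B) not (holds permit) — met.
(C) ≤ 4 hrs duration — not met.
(i) = T AND T AND F = false.
(ii) not (Schedule A material) — not met.
(b) = F OR F = false.
(2): T AND F → false.
So Overall is satisfied (T OR F).

Yes — lawful.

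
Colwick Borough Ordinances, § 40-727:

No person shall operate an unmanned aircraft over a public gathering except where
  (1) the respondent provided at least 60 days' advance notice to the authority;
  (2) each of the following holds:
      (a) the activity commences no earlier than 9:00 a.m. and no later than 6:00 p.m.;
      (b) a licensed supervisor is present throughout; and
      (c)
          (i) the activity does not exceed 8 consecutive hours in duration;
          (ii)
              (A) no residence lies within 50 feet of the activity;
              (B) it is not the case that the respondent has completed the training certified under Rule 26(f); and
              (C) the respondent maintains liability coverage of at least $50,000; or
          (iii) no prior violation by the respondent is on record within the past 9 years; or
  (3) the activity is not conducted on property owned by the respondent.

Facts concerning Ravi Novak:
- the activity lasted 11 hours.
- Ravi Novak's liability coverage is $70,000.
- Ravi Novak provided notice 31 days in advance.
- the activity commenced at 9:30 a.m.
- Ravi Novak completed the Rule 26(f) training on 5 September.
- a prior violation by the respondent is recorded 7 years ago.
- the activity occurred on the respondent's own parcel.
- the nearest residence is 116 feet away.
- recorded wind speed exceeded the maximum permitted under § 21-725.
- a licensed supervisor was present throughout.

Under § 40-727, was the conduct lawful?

(1) ≥60 days' notice — not satisfied.
(a) start within hours — met.
(b) supervisor present — satisfied.
(i) ≤ 8 hrs duration — not met.
(A) no residence in 50 ft — met.
(B) not (training certified) — fails.
(C) coverage ≥ $50,000 — satisfied.
(ii) = T AND F AND T = false.
(iii) no prior violation — fails.
So (c) is not satisfied (F OR F OR F).
So (2) is not satisfied (T AND T AND F).
(3) not (own property) — not satisfied.
Overall: F OR F OR F → false.

No — unlawful.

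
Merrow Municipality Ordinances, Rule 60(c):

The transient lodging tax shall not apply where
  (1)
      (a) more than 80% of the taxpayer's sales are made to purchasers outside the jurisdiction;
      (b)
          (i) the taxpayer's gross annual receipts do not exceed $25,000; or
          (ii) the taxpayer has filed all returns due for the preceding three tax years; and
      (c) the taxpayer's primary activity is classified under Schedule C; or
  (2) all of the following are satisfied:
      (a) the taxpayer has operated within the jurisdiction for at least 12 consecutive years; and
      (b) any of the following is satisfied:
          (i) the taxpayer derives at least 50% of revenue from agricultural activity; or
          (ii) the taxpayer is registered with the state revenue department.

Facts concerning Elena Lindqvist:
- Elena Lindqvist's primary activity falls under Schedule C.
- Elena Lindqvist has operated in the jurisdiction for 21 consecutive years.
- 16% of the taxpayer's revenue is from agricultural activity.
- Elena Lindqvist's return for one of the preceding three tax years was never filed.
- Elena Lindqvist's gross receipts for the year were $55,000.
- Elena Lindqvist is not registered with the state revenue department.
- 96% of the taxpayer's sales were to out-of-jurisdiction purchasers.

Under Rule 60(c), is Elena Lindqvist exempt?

No — not exempt.

(a) >80% out-of-jur. sales — met.
(i) receipts ≤ $25,000 — not satisfied.
(ii) returns current — fails.
(b) = F OR F = false.
(c) Schedule C activity — met.
(1) = T AND F AND T = false.
(a) ≥ 12 yrs in jurisdiction — holds.
(i) ≥50% agricultural — fails.
(ii) state-registered — not met.
(b) = F OR F = false.
So (2) is not satisfied (T AND F).
Overall = F OR F = false.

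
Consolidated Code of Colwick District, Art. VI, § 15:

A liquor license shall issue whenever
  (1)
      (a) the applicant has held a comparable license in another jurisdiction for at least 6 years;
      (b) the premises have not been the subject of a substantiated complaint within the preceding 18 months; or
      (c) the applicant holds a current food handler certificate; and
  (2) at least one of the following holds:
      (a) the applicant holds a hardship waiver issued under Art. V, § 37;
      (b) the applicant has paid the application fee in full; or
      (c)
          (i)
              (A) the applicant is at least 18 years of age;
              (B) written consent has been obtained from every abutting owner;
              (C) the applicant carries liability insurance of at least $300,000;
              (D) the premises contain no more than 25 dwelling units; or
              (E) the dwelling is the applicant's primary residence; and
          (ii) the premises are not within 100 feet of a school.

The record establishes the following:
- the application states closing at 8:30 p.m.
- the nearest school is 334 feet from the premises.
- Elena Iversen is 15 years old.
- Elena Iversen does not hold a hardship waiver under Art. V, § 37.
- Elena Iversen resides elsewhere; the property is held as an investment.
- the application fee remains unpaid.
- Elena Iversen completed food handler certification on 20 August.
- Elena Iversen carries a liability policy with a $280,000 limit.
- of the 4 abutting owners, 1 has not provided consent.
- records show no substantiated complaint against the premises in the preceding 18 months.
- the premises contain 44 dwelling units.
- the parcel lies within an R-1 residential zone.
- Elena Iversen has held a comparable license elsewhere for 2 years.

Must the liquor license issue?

No — denied.

(a) prior license ≥ 6 yr — fails.
(b) no complaint in 18 mo. — holds.
(c) food handler cert. — satisfied.
(1): F OR T OR T → true.
(a) hardship waiver — fails.
(b) fee paid — fails.
(A) age ≥ 18 — not met.
(B) all abutters consent — not satisfied.
(C) insurance ≥ $300,000 — not satisfied.
(D) ≤ 25 units — not satisfied.
(E) primary residence — not satisfied.
So (i) is not satisfied (F OR F OR F OR F OR F).
(ii) ≥100 ft from school — satisfied.
(c) = F AND T = false.
So (2) is not satisfied (F OR F OR F).
Overall: T AND F → false.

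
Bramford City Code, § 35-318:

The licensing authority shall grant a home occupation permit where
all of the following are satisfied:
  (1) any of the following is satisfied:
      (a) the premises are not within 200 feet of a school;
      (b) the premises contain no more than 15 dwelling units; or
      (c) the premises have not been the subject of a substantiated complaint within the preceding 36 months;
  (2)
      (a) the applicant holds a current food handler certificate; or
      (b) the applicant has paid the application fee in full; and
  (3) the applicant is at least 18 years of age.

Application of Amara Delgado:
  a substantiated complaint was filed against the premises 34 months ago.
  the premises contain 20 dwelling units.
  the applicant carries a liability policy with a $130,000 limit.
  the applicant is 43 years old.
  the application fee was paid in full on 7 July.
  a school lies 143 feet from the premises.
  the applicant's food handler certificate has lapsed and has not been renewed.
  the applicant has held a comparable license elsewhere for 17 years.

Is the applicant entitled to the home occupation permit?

(a) ≥200 ft from school — not satisfied.
(b) ≤ 15 units — not met.
(c) no complaint in 36 mo. — fails.
(1): F OR F OR F → false.
(a) food handler cert. — not met.
(b) fee paid — met.
(2) = F OR T = true.
(3) age ≥ 18 — satisfied.
Overall: F AND T AND T → false.

No — denied.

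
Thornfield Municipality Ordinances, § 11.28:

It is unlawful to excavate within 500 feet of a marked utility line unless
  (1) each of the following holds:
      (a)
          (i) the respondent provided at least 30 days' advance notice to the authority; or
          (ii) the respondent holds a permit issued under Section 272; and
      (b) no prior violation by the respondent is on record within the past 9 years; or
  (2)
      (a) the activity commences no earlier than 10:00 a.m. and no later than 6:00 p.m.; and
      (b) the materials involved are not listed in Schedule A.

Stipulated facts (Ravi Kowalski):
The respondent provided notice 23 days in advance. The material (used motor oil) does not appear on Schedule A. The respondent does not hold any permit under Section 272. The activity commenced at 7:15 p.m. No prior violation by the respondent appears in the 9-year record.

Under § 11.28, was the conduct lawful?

No — unlawful.

(i) ≥30 days' notice — not met.
(ii) holds permit — fails.
So (a) is not satisfied (F OR F).
(b) no prior violation — met.
So (1) is not satisfied (F AND T).
(a) start within hours — not met.
(b) not (Schedule A material) — holds.
So (2) is not satisfied (F AND T).
So Overall is not satisfied (F OR F).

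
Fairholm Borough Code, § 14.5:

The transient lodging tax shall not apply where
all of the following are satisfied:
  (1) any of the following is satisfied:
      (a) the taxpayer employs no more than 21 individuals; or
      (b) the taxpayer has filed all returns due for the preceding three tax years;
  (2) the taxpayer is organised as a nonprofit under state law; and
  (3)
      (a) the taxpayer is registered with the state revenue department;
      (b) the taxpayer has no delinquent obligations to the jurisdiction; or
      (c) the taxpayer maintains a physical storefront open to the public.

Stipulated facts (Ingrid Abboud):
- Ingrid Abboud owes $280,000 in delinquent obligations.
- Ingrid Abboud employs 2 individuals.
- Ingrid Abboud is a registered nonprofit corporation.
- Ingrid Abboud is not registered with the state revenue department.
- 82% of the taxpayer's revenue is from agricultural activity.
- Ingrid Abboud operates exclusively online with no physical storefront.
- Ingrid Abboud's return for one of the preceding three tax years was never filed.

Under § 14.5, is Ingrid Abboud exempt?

No — not exempt.

(a) ≤ 21 employees — met.
(b) returns current — fails.
(1) = T OR F = true.
(2) nonprofit — met.
(a) state-registered — not satisfied.
(b) no delinquency — not satisfied.
(c) has storefront — fails.
(3) = F OR F OR F = false.
Overall = T AND T AND F = false.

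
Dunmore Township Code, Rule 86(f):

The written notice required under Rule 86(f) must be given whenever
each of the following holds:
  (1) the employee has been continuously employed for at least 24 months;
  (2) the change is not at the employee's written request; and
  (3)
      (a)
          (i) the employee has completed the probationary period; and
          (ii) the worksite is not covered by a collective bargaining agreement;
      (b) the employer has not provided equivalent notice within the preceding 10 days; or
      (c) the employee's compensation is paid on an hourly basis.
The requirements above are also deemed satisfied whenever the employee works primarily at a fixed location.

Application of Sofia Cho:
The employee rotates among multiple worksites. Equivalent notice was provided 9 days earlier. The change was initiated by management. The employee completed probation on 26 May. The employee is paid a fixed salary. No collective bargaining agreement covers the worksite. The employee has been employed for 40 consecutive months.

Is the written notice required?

(1) tenure ≥ 24 mo. — holds.
(2) not employee-requested — satisfied.
(i) past probation — satisfied.
(ii) no CBA — satisfied.
So (a) is satisfied (T AND T).
(b) no recent notice — not met.
(c) hourly-paid — not met.
(3) = T OR F OR F = true.
So Overall is satisfied (T AND T AND T).
Exception (fixed location) — not satisfied.
Result: main true OR exception false → true.

Yes — required.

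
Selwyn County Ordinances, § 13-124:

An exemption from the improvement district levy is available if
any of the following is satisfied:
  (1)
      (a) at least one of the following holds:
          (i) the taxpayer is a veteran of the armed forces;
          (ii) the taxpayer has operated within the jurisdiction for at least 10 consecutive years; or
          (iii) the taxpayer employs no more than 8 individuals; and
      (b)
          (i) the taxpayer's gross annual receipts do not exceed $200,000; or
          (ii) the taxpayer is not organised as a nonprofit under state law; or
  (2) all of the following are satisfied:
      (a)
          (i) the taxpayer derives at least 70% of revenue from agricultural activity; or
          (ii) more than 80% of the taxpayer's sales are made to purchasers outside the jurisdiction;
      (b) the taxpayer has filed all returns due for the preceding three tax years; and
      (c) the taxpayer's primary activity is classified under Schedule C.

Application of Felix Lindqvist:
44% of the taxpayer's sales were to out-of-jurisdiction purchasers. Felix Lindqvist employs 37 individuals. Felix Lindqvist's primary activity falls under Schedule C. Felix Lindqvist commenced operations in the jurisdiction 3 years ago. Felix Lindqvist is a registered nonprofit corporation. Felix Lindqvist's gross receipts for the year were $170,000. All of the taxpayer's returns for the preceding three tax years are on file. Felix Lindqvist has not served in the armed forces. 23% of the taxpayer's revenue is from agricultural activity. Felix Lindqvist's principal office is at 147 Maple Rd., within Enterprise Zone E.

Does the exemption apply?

No — not exempt.

(i) veteran — fails.
(ii) ≥ 10 yrs in jurisdiction — not met.
(iii) ≤ 8 employees — not met.
So (a) is not satisfied (F OR F OR F).
(i) receipts ≤ $200,000 — met.
(ii) not (nonprofit) — not met.
So (b) is satisfied (T OR F).
So (1) is not satisfied (F AND T).
(i) ≥70% agricultural — not met.
(ii) >80% out-of-jur. sales — not satisfied.
So (a) is not satisfied (F OR F).
(b) returns current — satisfied.
(c) Schedule C activity — satisfied.
(2): F AND T AND T → false.
So Overall is not satisfied (F OR F).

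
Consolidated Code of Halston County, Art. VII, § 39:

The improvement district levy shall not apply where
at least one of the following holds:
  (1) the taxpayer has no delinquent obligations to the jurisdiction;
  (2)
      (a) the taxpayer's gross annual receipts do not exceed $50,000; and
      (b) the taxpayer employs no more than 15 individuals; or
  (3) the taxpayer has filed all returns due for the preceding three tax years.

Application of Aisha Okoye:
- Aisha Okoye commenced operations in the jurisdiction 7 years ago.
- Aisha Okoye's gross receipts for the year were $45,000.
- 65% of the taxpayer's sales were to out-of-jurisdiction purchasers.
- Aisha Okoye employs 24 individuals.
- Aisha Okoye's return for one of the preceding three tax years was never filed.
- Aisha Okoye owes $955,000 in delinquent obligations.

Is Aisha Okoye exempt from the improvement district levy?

No — not exempt.

(1) no delinquency — not met.
(a) receipts ≤ $50,000 — met.
(b) ≤ 15 employees — fails.
(2) = T AND F = false.
(3) returns current — not met.
Overall: F OR F OR F → false.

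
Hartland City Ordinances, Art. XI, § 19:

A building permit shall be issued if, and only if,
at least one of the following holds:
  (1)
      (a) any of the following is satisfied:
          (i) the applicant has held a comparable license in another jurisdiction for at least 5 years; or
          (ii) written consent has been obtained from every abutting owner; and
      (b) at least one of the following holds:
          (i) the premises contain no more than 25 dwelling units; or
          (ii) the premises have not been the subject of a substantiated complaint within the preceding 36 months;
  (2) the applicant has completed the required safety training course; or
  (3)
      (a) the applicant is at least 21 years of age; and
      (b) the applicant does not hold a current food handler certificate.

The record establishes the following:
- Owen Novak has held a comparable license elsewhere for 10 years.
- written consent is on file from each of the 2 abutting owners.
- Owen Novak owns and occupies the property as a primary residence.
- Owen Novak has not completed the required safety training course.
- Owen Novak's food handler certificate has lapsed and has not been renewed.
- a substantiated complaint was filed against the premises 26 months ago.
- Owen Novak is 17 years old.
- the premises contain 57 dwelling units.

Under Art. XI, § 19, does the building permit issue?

No — denied.

(i) prior license ≥ 5 yr — satisfied.
(ii) all abutters consent — holds.
(a) = T OR T = true.
(i) ≤ 25 units — fails.
(ii) no complaint in 36 mo. — not met.
(b): F OR F → false.
So (1) is not satisfied (T AND F).
(2) safety training — not met.
(a) age ≥ 21 — not satisfied.
(b) not (food handler cert.) — satisfied.
(3): F AND T → false.
Overall = F OR F OR F = false.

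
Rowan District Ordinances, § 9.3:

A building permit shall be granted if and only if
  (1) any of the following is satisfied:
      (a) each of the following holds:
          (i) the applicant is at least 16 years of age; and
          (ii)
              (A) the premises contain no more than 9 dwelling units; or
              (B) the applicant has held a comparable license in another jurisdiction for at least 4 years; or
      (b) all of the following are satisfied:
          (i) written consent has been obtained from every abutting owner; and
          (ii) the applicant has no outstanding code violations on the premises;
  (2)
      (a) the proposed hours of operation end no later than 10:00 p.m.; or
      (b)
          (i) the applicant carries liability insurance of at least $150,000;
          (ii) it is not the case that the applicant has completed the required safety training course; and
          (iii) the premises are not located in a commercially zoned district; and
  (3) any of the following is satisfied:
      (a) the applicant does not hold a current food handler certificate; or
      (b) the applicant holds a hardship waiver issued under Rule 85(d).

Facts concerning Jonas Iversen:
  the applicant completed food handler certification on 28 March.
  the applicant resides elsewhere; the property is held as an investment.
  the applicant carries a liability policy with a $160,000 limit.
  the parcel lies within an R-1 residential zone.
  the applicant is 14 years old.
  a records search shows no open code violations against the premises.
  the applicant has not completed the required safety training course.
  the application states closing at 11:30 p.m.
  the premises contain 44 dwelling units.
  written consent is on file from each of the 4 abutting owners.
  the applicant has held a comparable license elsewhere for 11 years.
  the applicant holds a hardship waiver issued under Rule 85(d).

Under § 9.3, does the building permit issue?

(i) age ≥ 16 — fails.
(A) ≤ 9 units — not met.
(B) prior license ≥ 4 yr — satisfied.
(ii): F OR T → true.
So (a) is not satisfied (F AND T).
(i) all abutters consent — met.
(ii) no code violations — satisfied.
(b) = T AND T = true.
(1): F OR T → true.
(a) closes by 10 p.m. — fails.
(i) insurance ≥ $150,000 — holds.
(ii) not (safety training) — holds.
(iii) not (commercially zoned) — met.
So (b) is satisfied (T AND T AND T).
So (2) is satisfied (F OR T).
(a) not (food handler cert.) — not met.
(b) hardship waiver — holds.
(3) = F OR T = true.
Overall: T AND T AND T → true.

Yes — granted.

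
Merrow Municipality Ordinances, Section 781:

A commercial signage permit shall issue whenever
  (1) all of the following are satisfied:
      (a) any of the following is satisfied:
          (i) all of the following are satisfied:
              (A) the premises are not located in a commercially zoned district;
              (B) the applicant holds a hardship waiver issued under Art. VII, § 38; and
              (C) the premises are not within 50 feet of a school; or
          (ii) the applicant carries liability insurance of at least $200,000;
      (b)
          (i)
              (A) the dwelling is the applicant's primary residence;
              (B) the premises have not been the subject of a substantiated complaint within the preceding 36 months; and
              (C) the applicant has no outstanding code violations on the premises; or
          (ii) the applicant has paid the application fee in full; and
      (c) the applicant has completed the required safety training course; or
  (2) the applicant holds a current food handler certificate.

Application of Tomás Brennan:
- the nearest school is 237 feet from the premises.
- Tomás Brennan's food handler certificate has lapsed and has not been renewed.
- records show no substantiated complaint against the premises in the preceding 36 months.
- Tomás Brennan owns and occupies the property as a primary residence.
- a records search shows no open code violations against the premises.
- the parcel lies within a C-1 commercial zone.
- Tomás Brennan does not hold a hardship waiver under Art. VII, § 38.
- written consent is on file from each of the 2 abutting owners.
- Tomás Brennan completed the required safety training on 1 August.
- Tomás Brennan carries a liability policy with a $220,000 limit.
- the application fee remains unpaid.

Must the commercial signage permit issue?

(A) not (commercially zoned) — not satisfied.
(B) hardship waiver — fails.
(C) ≥50 ft from school — holds.
So (i) is not satisfied (F AND F AND T).
(ii) insurance ≥ $200,000 — satisfied.
(a) = F OR T = true.
(A) primary residence — met.
(B) no complaint in 36 mo. — holds.
(C) no code violations — met.
(i) = T AND T AND T = true.
(ii) fee paid — not satisfied.
(b): T OR F → true.
(c) safety training — satisfied.
So (1) is satisfied (T AND T AND T).
(2) food handler cert. — fails.
Overall: T OR F → true.

Yes — granted.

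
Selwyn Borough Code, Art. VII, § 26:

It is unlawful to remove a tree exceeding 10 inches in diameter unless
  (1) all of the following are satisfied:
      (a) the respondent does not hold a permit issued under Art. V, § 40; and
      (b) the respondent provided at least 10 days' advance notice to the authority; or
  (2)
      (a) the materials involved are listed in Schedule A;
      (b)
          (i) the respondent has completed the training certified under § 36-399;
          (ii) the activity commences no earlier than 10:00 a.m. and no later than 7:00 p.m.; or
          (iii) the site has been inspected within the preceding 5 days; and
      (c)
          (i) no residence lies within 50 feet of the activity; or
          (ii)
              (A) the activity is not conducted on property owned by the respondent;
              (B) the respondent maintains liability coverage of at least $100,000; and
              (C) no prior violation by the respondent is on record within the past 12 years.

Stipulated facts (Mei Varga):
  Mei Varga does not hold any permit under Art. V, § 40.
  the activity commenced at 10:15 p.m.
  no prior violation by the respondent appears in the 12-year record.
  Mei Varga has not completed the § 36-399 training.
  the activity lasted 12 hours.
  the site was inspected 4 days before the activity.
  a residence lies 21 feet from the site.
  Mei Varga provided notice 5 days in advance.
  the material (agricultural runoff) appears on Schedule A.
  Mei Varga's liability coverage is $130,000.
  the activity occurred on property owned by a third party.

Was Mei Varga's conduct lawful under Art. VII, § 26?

Yes — lawful.

(a) not (holds permit) — met.
(b) ≥10 days' notice — not satisfied.
So (1) is not satisfied (T AND F).
(a) Schedule A material — holds.
(i) training certified — not met.
(ii) start within hours — fails.
(iii) site inspected — holds.
(b): F OR F OR T → true.
(i) no residence in 50 ft — fails.
(A) not (own property) — holds.
(B) coverage ≥ $100,000 — holds.
(C) no prior violation — satisfied.
So (ii) is satisfied (T AND T AND T).
So (c) is satisfied (F OR T).
So (2) is satisfied (T AND T AND T).
Overall: F OR T → true.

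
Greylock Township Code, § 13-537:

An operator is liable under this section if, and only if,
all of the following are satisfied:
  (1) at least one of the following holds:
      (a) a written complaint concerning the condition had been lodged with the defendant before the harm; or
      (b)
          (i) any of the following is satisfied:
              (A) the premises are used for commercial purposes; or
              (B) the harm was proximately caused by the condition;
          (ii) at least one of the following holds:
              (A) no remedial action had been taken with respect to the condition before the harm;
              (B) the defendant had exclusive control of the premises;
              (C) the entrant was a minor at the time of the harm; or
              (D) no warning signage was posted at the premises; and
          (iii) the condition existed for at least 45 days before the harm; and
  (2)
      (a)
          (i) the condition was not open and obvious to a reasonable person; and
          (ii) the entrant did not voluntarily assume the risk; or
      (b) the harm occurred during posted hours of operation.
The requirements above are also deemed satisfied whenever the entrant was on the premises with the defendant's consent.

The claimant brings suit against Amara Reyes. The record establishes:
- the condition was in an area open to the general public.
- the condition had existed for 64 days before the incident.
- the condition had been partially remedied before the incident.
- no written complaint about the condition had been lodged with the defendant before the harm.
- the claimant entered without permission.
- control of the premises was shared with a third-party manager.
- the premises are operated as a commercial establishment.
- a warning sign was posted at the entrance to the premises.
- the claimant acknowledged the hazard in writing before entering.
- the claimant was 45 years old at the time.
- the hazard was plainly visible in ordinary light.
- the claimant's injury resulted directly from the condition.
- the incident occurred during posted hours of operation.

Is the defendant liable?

(a) complaint lodged — not satisfied.
(A) commercial use — met.
(B) proximate cause — met.
(i): T OR T → true.
(A) no remedial action — not satisfied.
(B) exclusive control — fails.
(C) entrant a minor — not met.
(D) no signage posted — not met.
(ii): F OR F OR F OR F → false.
(iii) condition ≥45 days old — satisfied.
(b) = T AND F AND T = false.
So (1) is not satisfied (F OR F).
(i) not open/obvious — fails.
(ii) no assumed risk — fails.
(a): F AND F → false.
(b) during posted hours — satisfied.
(2): F OR T → true.
Overall: F AND T → false.
Exception (consent to enter) — not satisfied.
Result: main false OR exception false → false.

No — not liable.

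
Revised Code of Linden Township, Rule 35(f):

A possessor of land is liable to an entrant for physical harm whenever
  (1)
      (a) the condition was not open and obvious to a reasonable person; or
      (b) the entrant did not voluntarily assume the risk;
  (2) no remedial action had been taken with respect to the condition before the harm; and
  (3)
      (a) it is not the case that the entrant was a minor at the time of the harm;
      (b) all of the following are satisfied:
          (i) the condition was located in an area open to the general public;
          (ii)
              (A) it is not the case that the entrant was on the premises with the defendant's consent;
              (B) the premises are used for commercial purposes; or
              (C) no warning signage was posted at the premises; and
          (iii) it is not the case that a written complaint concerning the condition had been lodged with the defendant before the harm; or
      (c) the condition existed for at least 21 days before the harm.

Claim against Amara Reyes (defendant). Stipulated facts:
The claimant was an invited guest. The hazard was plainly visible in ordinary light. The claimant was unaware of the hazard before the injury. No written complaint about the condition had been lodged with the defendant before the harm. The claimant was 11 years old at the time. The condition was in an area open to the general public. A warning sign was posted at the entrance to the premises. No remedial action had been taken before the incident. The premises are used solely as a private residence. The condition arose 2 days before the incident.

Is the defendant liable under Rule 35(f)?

No — not liable.

(a) not open/obvious — fails.
(b) no assumed risk — holds.
(1): F OR T → true.
(2) no remedial action — met.
(a) not (entrant a minor) — not satisfied.
(i) public area — satisfied.
(A) not (consent to enter) — not met.
(B) commercial use — not met.
(C) no signage posted — fails.
(ii): F OR F OR F → false.
(iii) not (complaint lodged) — holds.
(b): T AND F AND T → false.
(c) condition ≥21 days old — fails.
(3) = F OR F OR F = false.
So Overall is not satisfied (T AND T AND F).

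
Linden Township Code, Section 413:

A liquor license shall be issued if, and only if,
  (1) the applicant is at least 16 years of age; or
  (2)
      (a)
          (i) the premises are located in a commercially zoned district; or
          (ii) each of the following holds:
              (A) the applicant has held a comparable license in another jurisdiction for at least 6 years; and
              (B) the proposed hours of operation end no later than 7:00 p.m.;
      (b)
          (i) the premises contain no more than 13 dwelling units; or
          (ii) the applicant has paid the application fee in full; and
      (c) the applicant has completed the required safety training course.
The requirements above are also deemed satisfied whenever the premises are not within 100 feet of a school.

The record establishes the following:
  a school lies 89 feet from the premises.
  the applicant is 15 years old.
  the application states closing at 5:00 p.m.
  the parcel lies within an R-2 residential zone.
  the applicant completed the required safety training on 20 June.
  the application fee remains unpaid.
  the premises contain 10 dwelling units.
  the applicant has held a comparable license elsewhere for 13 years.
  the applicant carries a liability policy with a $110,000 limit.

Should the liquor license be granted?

(1) age ≥ 16 — not satisfied.
(i) commercially zoned — fails.
(A) prior license ≥ 6 yr — satisfied.
(B) closes by 7 p.m. — met.
So (ii) is satisfied (T AND T).
(a): F OR T → true.
(i) ≤ 13 units — met.
(ii) fee paid — not satisfied.
(b): T OR F → true.
(c) safety training — holds.
(2): T AND T AND T → true.
Overall = F OR T = true.
Exception (≥100 ft from school) — not satisfied.
Result: main true OR exception false → true.

Yes — granted.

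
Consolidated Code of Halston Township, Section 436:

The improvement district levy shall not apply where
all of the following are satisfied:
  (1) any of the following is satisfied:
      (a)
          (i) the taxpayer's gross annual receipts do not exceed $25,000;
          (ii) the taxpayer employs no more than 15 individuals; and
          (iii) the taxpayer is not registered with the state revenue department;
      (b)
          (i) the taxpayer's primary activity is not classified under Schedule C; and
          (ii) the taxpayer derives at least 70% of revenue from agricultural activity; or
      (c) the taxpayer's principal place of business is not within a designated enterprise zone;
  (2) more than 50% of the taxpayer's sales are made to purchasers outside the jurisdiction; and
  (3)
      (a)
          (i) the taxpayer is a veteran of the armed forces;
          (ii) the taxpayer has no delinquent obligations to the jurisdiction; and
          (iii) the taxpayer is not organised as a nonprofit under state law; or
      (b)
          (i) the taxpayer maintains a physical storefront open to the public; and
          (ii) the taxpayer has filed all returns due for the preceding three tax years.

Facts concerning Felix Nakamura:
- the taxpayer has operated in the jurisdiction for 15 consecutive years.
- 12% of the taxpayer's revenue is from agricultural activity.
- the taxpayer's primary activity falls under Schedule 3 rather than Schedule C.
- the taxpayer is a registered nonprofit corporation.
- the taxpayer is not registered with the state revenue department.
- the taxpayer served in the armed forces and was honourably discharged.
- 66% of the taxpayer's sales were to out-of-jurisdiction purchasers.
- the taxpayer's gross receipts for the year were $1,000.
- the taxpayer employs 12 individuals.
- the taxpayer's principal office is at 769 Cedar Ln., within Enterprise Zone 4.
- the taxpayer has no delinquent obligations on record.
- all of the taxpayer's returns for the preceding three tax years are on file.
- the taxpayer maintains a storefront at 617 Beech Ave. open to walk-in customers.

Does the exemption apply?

Yes — exempt.

(i) receipts ≤ $25,000 — met.
(ii) ≤ 15 employees — satisfied.
(iii) not (state-registered) — holds.
So (a) is satisfied (T AND T AND T).
(i) not (Schedule C activity) — met.
(ii) ≥70% agricultural — fails.
(b) = T AND F = false.
(c) not (in enterprise zone) — not met.
(1): T OR F OR F → true.
(2) >50% out-of-jur. sales — met.
(i) veteran — met.
(ii) no delinquency — holds.
(iii) not (nonprofit) — not met.
(a) = T AND T AND F = false.
(i) has storefront — met.
(ii) returns current — met.
(b): T AND T → true.
(3) = F OR T = true.
Overall = T AND T AND T = true.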